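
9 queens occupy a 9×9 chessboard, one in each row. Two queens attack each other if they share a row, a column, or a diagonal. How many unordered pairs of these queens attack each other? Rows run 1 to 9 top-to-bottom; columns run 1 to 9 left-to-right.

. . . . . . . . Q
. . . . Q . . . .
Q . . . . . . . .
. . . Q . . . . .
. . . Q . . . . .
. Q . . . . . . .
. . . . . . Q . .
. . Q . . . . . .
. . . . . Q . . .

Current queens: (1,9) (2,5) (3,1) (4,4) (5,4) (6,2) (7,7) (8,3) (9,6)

3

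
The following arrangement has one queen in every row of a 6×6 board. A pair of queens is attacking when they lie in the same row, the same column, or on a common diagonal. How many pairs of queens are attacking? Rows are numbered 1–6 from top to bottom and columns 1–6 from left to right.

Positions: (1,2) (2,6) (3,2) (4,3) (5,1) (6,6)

3

Same column: (1,2)–(3,2) (column 2); (2,6)–(6,6) (column 6).
Same diagonal: (3,2)–(4,3) (|3−4| = |2−3| = 1).
Total attacking pairs: 3.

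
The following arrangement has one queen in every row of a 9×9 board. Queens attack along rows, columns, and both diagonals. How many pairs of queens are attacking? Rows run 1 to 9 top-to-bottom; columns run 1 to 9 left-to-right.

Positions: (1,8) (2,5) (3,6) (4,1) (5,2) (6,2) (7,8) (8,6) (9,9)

7

Same column: (1,8)–(7,8) (column 8); (3,6)–(8,6) (column 6); (5,2)–(6,2) (column 2).
Same diagonal: (1,8)–(3,6) (|1−3| = |8−6| = 2); (2,5)–(3,6) (|2−3| = |5−6| = 1); (2,5)–(5,2) (|2−5| = |5−2| = 3); (4,1)–(5,2) (|4−5| = |1−2| = 1).
Total attacking pairs: 7.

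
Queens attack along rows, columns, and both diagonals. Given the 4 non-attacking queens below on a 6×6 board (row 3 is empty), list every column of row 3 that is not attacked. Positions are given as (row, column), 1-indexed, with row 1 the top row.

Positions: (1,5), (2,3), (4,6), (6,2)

(1,5) attacks row 3 at column 5 and diagonals 3.
(2,3) attacks row 3 at column 3 and diagonals 2, 4.
(4,6) attacks row 3 at column 6 and diagonals 5.
(6,2) attacks row 3 at column 2 and diagonals 5.
Attacked columns: {2, 3, 4, 5, 6}. Safe: {1}.

columns 1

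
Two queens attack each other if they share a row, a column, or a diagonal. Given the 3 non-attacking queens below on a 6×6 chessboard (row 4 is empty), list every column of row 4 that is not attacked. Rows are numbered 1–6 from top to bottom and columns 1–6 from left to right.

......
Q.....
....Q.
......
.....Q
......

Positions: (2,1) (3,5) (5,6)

(2,1) attacks row 4 at column 1 and diagonals 3.
(3,5) attacks row 4 at column 5 and diagonals 4, 6.
(5,6) attacks row 4 at column 6 and diagonals 5.
Attacked columns: {1, 3, 4, 5, 6}. Safe: {2}.

columns 2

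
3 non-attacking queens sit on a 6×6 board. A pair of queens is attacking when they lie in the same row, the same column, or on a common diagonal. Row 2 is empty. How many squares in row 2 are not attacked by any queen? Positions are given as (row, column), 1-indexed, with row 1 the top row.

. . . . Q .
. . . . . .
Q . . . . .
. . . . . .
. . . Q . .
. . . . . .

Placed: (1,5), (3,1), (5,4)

1

(1,5) attacks row 2 at column 5 and diagonals 4, 6.
(3,1) attacks row 2 at column 1 and diagonals 2.
(5,4) attacks row 2 at column 4 and diagonals 1.
Attacked columns: {1, 2, 4, 5, 6}. Safe: {3}.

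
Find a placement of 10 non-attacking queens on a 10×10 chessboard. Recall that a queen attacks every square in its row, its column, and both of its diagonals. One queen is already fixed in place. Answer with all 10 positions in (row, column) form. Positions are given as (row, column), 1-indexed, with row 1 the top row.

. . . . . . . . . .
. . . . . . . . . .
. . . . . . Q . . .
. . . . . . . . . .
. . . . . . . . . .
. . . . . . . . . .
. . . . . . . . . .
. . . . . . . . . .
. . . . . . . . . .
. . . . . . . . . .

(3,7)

(1,10) (2,3) (3,7) (4,2) (5,4) (6,8) (7,1) (8,5) (9,9) (10,6)

Row 1: attacked by (3,7)→{5,7,9}. Safe: 1, 2, 3, 4, 6, 8, 10. Place at column 10.
Row 2: attacked by (1,10)→{9,10}; (3,7)→{6,7,8}. Safe: 1, 2, 3, 4, 5. Place at column 3.
Row 4: attacked by (1,10)→{7,10}; (2,3)→{1,3,5}; (3,7)→{6,7,8}. Safe: 2, 4, 9. Place at column 2.
Row 5: attacked by (1,10)→{6,10}; (2,3)→{3,6}; (3,7)→{5,7,9}; (4,2)→{1,2,3}. Safe: 4, 8. Place at column 4.
Row 6: attacked by (1,10)→{5,10}; (2,3)→{3,7}; (3,7)→{4,7,10}; (4,2)→{2,4}; (5,4)→{3,4,5}. Safe: 1, 6, 8, 9. Place at column 8.
Row 7: attacked by (1,10)→{4,10}; (2,3)→{3,8}; (3,7)→{3,7}; (4,2)→{2,5}; (5,4)→{2,4,6}; (6,8)→{7,8,9}. Safe: 1. Place at column 1.
Row 8: attacked by (1,10)→{3,10}; (2,3)→{3,9}; (3,7)→{2,7}; (4,2)→{2,6}; (5,4)→{1,4,7}; (6,8)→{6,8,10}; (7,1)→{1,2}. Safe: 5. Place at column 5.
Row 9: attacked by (1,10)→{2,10}; (2,3)→{3,10}; (3,7)→{1,7}; (4,2)→{2,7}; (5,4)→{4,8}; (6,8)→{5,8}; (7,1)→{1,3}; (8,5)→{4,5,6}. Safe: 9. Place at column 9.
Row 10: attacked by (1,10)→{1,10}; (2,3)→{3}; (3,7)→{7}; (4,2)→{2,8}; (5,4)→{4,9}; (6,8)→{4,8}; (7,1)→{1,4}; (8,5)→{3,5,7}; (9,9)→{8,9,10}. Safe: 6. Place at column 6.
Columns [10, 3, 7, 2, 4, 8, 1, 5, 9, 6], r−c [-9, -1, -4, 2, 1, -2, 6, 3, 0, 4], r+c [11, 5, 10, 6, 9, 14, 8, 13, 18, 16] are all distinct, so no two queens attack.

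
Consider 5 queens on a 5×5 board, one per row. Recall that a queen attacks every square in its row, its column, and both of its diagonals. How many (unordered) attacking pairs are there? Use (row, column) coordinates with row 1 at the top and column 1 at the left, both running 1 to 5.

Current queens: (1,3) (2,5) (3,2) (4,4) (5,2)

2

Same column: (3,2)–(5,2) (column 2).
Same diagonal: (2,5)–(5,2) (|2−5| = |5−2| = 3).
Total attacking pairs: 2.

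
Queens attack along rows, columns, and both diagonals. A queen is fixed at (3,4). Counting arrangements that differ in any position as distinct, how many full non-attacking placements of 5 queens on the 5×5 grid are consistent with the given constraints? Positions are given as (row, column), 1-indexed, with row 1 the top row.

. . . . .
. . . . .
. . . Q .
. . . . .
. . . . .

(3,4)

Branch on row 1: col 1 → 0; col 3 → 1; col 5 → 1.
Sum: 0 + 1 + 1 = 2.

2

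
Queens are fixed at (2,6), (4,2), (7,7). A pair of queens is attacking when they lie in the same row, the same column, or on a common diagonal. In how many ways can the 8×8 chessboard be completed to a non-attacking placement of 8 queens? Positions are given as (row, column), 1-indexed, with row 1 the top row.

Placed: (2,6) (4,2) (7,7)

Branch on row 1: col 3 → 2; col 4 → 0; col 8 → 0.
Sum: 2 + 0 + 0 = 2.

2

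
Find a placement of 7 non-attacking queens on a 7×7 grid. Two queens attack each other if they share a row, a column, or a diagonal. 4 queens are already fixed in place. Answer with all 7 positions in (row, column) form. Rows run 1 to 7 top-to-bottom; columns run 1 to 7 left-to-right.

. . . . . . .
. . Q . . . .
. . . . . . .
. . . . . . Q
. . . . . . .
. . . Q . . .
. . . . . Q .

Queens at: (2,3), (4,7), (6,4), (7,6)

Row 1: attacked by (2,3)→{2,3,4}; (4,7)→{4,7}; (6,4)→{4}; (7,6)→{6}. Safe: 1, 5. Place at column 1.
Row 3: attacked by (1,1)→{1,3}; (2,3)→{2,3,4}; (4,7)→{6,7}; (6,4)→{1,4,7}; (7,6)→{2,6}. Safe: 5. Place at column 5.
Row 5: attacked by (1,1)→{1,5}; (2,3)→{3,6}; (3,5)→{3,5,7}; (4,7)→{6,7}; (6,4)→{3,4,5}; (7,6)→{4,6}. Safe: 2. Place at column 2.
Columns [1, 3, 5, 7, 2, 4, 6], r−c [0, -1, -2, -3, 3, 2, 1], r+c [2, 5, 8, 11, 7, 10, 13] are all distinct, so no two queens attack.

(1,1) (2,3) (3,5) (4,7) (5,2) (6,4) (7,6)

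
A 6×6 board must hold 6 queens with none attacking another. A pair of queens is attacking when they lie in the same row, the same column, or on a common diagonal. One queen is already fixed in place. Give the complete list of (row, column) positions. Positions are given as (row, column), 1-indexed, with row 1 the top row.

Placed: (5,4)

(1,5) (2,3) (3,1) (4,6) (5,4) (6,2)

Row 1: attacked by (5,4)→{4}. Safe: 1, 2, 3, 5, 6. Place at column 5.
Row 2: attacked by (1,5)→{4,5,6}; (5,4)→{1,4}. Safe: 2, 3. Place at column 3.
Row 3: attacked by (1,5)→{3,5}; (2,3)→{2,3,4}; (5,4)→{2,4,6}. Safe: 1. Place at column 1.
Row 4: attacked by (1,5)→{2,5}; (2,3)→{1,3,5}; (3,1)→{1,2}; (5,4)→{3,4,5}. Safe: 6. Place at column 6.
Row 6: attacked by (1,5)→{5}; (2,3)→{3}; (3,1)→{1,4}; (4,6)→{4,6}; (5,4)→{3,4,5}. Safe: 2. Place at column 2.
Columns [5, 3, 1, 6, 4, 2], r−c [-4, -1, 2, -2, 1, 4], r+c [6, 5, 4, 10, 9, 8] are all distinct, so no two queens attack.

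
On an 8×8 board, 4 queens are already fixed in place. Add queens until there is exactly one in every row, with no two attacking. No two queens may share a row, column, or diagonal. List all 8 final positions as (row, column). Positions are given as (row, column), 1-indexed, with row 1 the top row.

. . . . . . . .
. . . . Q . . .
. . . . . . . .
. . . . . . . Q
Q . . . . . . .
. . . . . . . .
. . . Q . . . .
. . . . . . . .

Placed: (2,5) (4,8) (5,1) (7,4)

Row 1: attacked by (2,5)→{4,5,6}; (4,8)→{5,8}; (5,1)→{1,5}; (7,4)→{4}. Safe: 2, 3, 7. Place at column 3.
Row 3: attacked by (1,3)→{1,3,5}; (2,5)→{4,5,6}; (4,8)→{7,8}; (5,1)→{1,3}; (7,4)→{4,8}. Safe: 2. Place at column 2.
Row 6: attacked by (1,3)→{3,8}; (2,5)→{1,5}; (3,2)→{2,5}; (4,8)→{6,8}; (5,1)→{1,2}; (7,4)→{3,4,5}. Safe: 7. Place at column 7.
Row 8: attacked by (1,3)→{3}; (2,5)→{5}; (3,2)→{2,7}; (4,8)→{4,8}; (5,1)→{1,4}; (6,7)→{5,7}; (7,4)→{3,4,5}. Safe: 6. Place at column 6.
Columns [3, 5, 2, 8, 1, 7, 4, 6], r−c [-2, -3, 1, -4, 4, -1, 3, 2], r+c [4, 7, 5, 12, 6, 13, 11, 14] are all distinct, so no two queens attack.

(1,3) (2,5) (3,2) (4,8) (5,1) (6,7) (7,4) (8,6)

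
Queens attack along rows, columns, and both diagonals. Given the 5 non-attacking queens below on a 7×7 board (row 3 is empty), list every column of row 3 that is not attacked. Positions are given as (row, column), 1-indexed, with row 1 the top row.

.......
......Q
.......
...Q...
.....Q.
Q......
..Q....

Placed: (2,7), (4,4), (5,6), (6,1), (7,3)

columns 2

(2,7) attacks row 3 at column 7 and diagonals 6.
(4,4) attacks row 3 at column 4 and diagonals 3, 5.
(5,6) attacks row 3 at column 6 and diagonals 4.
(6,1) attacks row 3 at column 1 and diagonals 4.
(7,3) attacks row 3 at column 3 and diagonals 7.
Attacked columns: {1, 3, 4, 5, 6, 7}. Safe: {2}.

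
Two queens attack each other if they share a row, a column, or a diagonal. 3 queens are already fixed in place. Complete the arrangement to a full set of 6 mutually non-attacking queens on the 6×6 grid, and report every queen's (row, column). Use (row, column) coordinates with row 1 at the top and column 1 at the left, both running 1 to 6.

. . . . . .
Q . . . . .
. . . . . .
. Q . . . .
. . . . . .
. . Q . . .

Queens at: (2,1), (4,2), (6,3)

Row 1: attacked by (2,1)→{1,2}; (4,2)→{2,5}; (6,3)→{3}. Safe: 4, 6. Place at column 4.
Row 3: attacked by (1,4)→{2,4,6}; (2,1)→{1,2}; (4,2)→{1,2,3}; (6,3)→{3,6}. Safe: 5. Place at column 5.
Row 5: attacked by (1,4)→{4}; (2,1)→{1,4}; (3,5)→{3,5}; (4,2)→{1,2,3}; (6,3)→{2,3,4}. Safe: 6. Place at column 6.
Columns [4, 1, 5, 2, 6, 3], r−c [-3, 1, -2, 2, -1, 3], r+c [5, 3, 8, 6, 11, 9] are all distinct, so no two queens attack.

(1,4) (2,1) (3,5) (4,2) (5,6) (6,3)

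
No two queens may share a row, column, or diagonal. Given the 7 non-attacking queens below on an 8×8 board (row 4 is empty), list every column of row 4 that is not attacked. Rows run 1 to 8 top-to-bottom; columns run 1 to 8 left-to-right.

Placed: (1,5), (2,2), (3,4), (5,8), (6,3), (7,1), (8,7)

(1,5) attacks row 4 at column 5 and diagonals 2, 8.
(2,2) attacks row 4 at column 2 and diagonals 4.
(3,4) attacks row 4 at column 4 and diagonals 3, 5.
(5,8) attacks row 4 at column 8 and diagonals 7.
(6,3) attacks row 4 at column 3 and diagonals 1, 5.
(7,1) attacks row 4 at column 1 and diagonals 4.
(8,7) attacks row 4 at column 7 and diagonals 3.
Attacked columns: {1, 2, 3, 4, 5, 7, 8}. Safe: {6}.

columns 6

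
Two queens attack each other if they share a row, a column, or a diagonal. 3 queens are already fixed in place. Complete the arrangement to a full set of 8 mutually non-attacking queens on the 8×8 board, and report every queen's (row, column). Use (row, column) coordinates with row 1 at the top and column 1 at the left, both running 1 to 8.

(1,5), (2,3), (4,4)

(1,5) (2,3) (3,8) (4,4) (5,7) (6,1) (7,6) (8,2)

Row 3: attacked by (1,5)→{3,5,7}; (2,3)→{2,3,4}; (4,4)→{3,4,5}. Safe: 1, 6, 8. Place at column 8.
Row 5: attacked by (1,5)→{1,5}; (2,3)→{3,6}; (3,8)→{6,8}; (4,4)→{3,4,5}. Safe: 2, 7. Place at column 7.
Row 6: attacked by (1,5)→{5}; (2,3)→{3,7}; (3,8)→{5,8}; (4,4)→{2,4,6}; (5,7)→{6,7,8}. Safe: 1. Place at column 1.
Row 7: attacked by (1,5)→{5}; (2,3)→{3,8}; (3,8)→{4,8}; (4,4)→{1,4,7}; (5,7)→{5,7}; (6,1)→{1,2}. Safe: 6. Place at column 6.
Row 8: attacked by (1,5)→{5}; (2,3)→{3}; (3,8)→{3,8}; (4,4)→{4,8}; (5,7)→{4,7}; (6,1)→{1,3}; (7,6)→{5,6,7}. Safe: 2. Place at column 2.
Columns [5, 3, 8, 4, 7, 1, 6, 2], r−c [-4, -1, -5, 0, -2, 5, 1, 6], r+c [6, 5, 11, 8, 12, 7, 13, 10] are all distinct, so no two queens attack.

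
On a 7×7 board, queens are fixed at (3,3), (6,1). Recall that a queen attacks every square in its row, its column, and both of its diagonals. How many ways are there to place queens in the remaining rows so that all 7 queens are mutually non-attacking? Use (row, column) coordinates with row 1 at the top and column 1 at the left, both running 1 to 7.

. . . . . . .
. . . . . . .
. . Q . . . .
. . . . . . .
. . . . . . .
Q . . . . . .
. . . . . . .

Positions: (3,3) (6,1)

1

Branch on row 1: col 2 → 1; col 4 → 0; col 7 → 0.
Sum: 1 + 0 + 0 = 1.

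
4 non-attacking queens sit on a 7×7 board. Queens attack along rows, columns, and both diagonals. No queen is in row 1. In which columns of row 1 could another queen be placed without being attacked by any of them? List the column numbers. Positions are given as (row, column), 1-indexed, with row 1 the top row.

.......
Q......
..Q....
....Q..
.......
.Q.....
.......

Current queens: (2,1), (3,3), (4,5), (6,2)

(2,1) attacks row 1 at column 1 and diagonals 2.
(3,3) attacks row 1 at column 3 and diagonals 1, 5.
(4,5) attacks row 1 at column 5 and diagonals 2.
(6,2) attacks row 1 at column 2 and diagonals 7.
Attacked columns: {1, 2, 3, 5, 7}. Safe: {4, 6}.

columns 4, 6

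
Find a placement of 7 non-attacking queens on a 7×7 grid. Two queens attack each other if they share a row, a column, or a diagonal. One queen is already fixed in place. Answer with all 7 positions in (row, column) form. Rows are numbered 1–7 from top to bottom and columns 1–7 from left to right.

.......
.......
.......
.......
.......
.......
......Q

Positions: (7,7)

(1,3) (2,6) (3,2) (4,5) (5,1) (6,4) (7,7)

Row 1: attacked by (7,7)→{1,7}. Safe: 2, 3, 4, 5, 6. Place at column 3.
Row 2: attacked by (1,3)→{2,3,4}; (7,7)→{2,7}. Safe: 1, 5, 6. Place at column 6.
Row 3: attacked by (1,3)→{1,3,5}; (2,6)→{5,6,7}; (7,7)→{3,7}. Safe: 2, 4. Place at column 2.
Row 4: attacked by (1,3)→{3,6}; (2,6)→{4,6}; (3,2)→{1,2,3}; (7,7)→{4,7}. Safe: 5. Place at column 5.
Row 5: attacked by (1,3)→{3,7}; (2,6)→{3,6}; (3,2)→{2,4}; (4,5)→{4,5,6}; (7,7)→{5,7}. Safe: 1. Place at column 1.
Row 6: attacked by (1,3)→{3}; (2,6)→{2,6}; (3,2)→{2,5}; (4,5)→{3,5,7}; (5,1)→{1,2}; (7,7)→{6,7}. Safe: 4. Place at column 4.
Columns [3, 6, 2, 5, 1, 4, 7], r−c [-2, -4, 1, -1, 4, 2, 0], r+c [4, 8, 5, 9, 6, 10, 14] are all distinct, so no two queens attack.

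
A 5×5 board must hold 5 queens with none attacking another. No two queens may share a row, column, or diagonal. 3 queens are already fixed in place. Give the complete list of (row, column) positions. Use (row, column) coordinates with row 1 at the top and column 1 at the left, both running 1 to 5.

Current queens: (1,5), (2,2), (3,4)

(1,5) (2,2) (3,4) (4,1) (5,3)

Row 4: attacked by (1,5)→{2,5}; (2,2)→{2,4}; (3,4)→{3,4,5}. Safe: 1. Place at column 1.
Row 5: attacked by (1,5)→{1,5}; (2,2)→{2,5}; (3,4)→{2,4}; (4,1)→{1,2}. Safe: 3. Place at column 3.
Columns [5, 2, 4, 1, 3], r−c [-4, 0, -1, 3, 2], r+c [6, 4, 7, 5, 8] are all distinct, so no two queens attack.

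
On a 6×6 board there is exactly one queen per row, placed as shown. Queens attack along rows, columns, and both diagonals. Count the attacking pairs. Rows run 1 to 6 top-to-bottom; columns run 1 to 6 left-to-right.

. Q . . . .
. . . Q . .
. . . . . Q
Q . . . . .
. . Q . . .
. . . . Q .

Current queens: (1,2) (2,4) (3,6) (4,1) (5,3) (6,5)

All columns are distinct and no two queens satisfy |Δrow| = |Δcol|, so no pair attacks.

0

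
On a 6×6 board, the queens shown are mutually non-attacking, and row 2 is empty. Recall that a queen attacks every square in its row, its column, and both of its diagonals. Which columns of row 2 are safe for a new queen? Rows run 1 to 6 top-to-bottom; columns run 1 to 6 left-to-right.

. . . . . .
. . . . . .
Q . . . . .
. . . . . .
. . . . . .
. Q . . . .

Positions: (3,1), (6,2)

(3,1) attacks row 2 at column 1 and diagonals 2.
(6,2) attacks row 2 at column 2 and diagonals 6.
Attacked columns: {1, 2, 6}. Safe: {3, 4, 5}.

columns 3, 4, 5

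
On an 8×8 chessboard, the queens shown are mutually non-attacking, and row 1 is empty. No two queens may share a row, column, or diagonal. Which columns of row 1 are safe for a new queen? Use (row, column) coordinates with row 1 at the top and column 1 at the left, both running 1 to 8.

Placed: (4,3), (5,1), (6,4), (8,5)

columns 2, 7, 8

(4,3) attacks row 1 at column 3 and diagonals 6.
(5,1) attacks row 1 at column 1 and diagonals 5.
(6,4) attacks row 1 at column 4.
(8,5) attacks row 1 at column 5.
Attacked columns: {1, 3, 4, 5, 6}. Safe: {2, 7, 8}.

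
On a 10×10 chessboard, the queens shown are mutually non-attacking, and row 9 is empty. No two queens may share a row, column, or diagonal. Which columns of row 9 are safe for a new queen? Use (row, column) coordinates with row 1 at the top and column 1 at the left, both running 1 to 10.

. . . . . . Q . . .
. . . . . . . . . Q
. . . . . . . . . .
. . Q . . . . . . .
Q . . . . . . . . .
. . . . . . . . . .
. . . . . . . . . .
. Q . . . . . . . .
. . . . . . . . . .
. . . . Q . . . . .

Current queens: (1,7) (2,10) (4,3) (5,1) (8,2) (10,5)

(1,7) attacks row 9 at column 7.
(2,10) attacks row 9 at column 10 and diagonals 3.
(4,3) attacks row 9 at column 3 and diagonals 8.
(5,1) attacks row 9 at column 1 and diagonals 5.
(8,2) attacks row 9 at column 2 and diagonals 1, 3.
(10,5) attacks row 9 at column 5 and diagonals 4, 6.
Attacked columns: {1, 2, 3, 4, 5, 6, 7, 8, 10}. Safe: {9}.

columns 9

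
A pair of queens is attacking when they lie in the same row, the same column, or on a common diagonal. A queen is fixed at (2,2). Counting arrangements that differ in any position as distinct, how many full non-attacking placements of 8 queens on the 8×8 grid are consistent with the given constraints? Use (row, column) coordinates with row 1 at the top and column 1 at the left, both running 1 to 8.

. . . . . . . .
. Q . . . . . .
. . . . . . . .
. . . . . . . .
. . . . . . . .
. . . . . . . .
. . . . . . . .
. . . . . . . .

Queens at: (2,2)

16

Branch on row 1: col 4 → 6; col 5 → 4; col 6 → 2; col 7 → 2; col 8 → 2.
Sum: 6 + 4 + 2 + 2 + 2 = 16.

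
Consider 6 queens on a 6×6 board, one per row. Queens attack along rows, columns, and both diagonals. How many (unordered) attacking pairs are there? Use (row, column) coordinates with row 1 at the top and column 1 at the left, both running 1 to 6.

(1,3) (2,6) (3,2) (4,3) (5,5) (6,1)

3

Same column: (1,3)–(4,3) (column 3).
Same diagonal: (3,2)–(4,3) (|3−4| = |2−3| = 1); (4,3)–(6,1) (|4−6| = |3−1| = 2).
Total attacking pairs: 3.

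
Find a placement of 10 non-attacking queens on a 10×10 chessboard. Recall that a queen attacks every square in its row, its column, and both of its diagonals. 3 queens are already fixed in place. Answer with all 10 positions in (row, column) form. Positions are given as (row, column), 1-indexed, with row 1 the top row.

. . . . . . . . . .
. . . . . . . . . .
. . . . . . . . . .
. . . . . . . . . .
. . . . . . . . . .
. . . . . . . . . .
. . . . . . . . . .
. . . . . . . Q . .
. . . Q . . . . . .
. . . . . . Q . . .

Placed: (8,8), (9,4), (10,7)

(1,3) (2,10) (3,6) (4,2) (5,9) (6,5) (7,1) (8,8) (9,4) (10,7)

Row 1: attacked by (8,8)→{1,8}; (9,4)→{4}; (10,7)→{7}. Safe: 2, 3, 5, 6, 9, 10. Place at column 3.
Row 2: attacked by (1,3)→{2,3,4}; (8,8)→{2,8}; (9,4)→{4}; (10,7)→{7}. Safe: 1, 5, 6, 9, 10. Place at column 10.
Row 3: attacked by (1,3)→{1,3,5}; (2,10)→{9,10}; (8,8)→{3,8}; (9,4)→{4,10}; (10,7)→{7}. Safe: 2, 6. Place at column 6.
Row 4: attacked by (1,3)→{3,6}; (2,10)→{8,10}; (3,6)→{5,6,7}; (8,8)→{4,8}; (9,4)→{4,9}; (10,7)→{1,7}. Safe: 2. Place at column 2.
Row 5: attacked by (1,3)→{3,7}; (2,10)→{7,10}; (3,6)→{4,6,8}; (4,2)→{1,2,3}; (8,8)→{5,8}; (9,4)→{4,8}; (10,7)→{2,7}. Safe: 9. Place at column 9.
Row 6: attacked by (1,3)→{3,8}; (2,10)→{6,10}; (3,6)→{3,6,9}; (4,2)→{2,4}; (5,9)→{8,9,10}; (8,8)→{6,8,10}; (9,4)→{1,4,7}; (10,7)→{3,7}. Safe: 5. Place at column 5.
Row 7: attacked by (1,3)→{3,9}; (2,10)→{5,10}; (3,6)→{2,6,10}; (4,2)→{2,5}; (5,9)→{7,9}; (6,5)→{4,5,6}; (8,8)→{7,8,9}; (9,4)→{2,4,6}; (10,7)→{4,7,10}. Safe: 1. Place at column 1.
Columns [3, 10, 6, 2, 9, 5, 1, 8, 4, 7], r−c [-2, -8, -3, 2, -4, 1, 6, 0, 5, 3], r+c [4, 12, 9, 6, 14, 11, 8, 16, 13, 17] are all distinct, so no two queens attack.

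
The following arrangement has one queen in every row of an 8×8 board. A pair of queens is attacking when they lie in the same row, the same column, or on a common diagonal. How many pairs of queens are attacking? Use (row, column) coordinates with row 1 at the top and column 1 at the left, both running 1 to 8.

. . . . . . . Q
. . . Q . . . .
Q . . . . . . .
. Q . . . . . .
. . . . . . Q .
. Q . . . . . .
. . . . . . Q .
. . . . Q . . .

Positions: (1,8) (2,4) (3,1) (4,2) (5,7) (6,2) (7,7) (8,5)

Same column: (4,2)–(6,2) (column 2); (5,7)–(7,7) (column 7).
Same diagonal: (2,4)–(4,2) (|2−4| = |4−2| = 2); (2,4)–(5,7) (|2−5| = |4−7| = 3); (3,1)–(4,2) (|3−4| = |1−2| = 1).
Total attacking pairs: 5.

5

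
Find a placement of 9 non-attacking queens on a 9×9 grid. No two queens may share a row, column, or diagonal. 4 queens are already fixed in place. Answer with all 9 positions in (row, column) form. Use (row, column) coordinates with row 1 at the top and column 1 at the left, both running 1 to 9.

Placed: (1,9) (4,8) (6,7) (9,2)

(1,9) (2,5) (3,3) (4,8) (5,4) (6,7) (7,1) (8,6) (9,2)

Row 2: attacked by (1,9)→{8,9}; (4,8)→{6,8}; (6,7)→{3,7}; (9,2)→{2,9}. Safe: 1, 4, 5. Place at column 5.
Row 3: attacked by (1,9)→{7,9}; (2,5)→{4,5,6}; (4,8)→{7,8,9}; (6,7)→{4,7}; (9,2)→{2,8}. Safe: 1, 3. Place at column 3.
Row 5: attacked by (1,9)→{5,9}; (2,5)→{2,5,8}; (3,3)→{1,3,5}; (4,8)→{7,8,9}; (6,7)→{6,7,8}; (9,2)→{2,6}. Safe: 4. Place at column 4.
Row 7: attacked by (1,9)→{3,9}; (2,5)→{5}; (3,3)→{3,7}; (4,8)→{5,8}; (5,4)→{2,4,6}; (6,7)→{6,7,8}; (9,2)→{2,4}. Safe: 1. Place at column 1.
Row 8: attacked by (1,9)→{2,9}; (2,5)→{5}; (3,3)→{3,8}; (4,8)→{4,8}; (5,4)→{1,4,7}; (6,7)→{5,7,9}; (7,1)→{1,2}; (9,2)→{1,2,3}. Safe: 6. Place at column 6.
Columns [9, 5, 3, 8, 4, 7, 1, 6, 2], r−c [-8, -3, 0, -4, 1, -1, 6, 2, 7], r+c [10, 7, 6, 12, 9, 13, 8, 14, 11] are all distinct, so no two queens attack.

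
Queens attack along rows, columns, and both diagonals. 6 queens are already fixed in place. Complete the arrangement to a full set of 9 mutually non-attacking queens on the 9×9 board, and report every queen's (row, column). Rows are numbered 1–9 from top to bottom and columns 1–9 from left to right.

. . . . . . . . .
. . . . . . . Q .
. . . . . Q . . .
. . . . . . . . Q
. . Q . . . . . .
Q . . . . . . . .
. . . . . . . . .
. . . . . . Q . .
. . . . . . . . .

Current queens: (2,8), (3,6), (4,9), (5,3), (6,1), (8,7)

Row 1: attacked by (2,8)→{7,8,9}; (3,6)→{4,6,8}; (4,9)→{6,9}; (5,3)→{3,7}; (6,1)→{1,6}; (8,7)→{7}. Safe: 2, 5. Place at column 2.
Row 7: attacked by (1,2)→{2,8}; (2,8)→{3,8}; (3,6)→{2,6}; (4,9)→{6,9}; (5,3)→{1,3,5}; (6,1)→{1,2}; (8,7)→{6,7,8}. Safe: 4. Place at column 4.
Row 9: attacked by (1,2)→{2}; (2,8)→{1,8}; (3,6)→{6}; (4,9)→{4,9}; (5,3)→{3,7}; (6,1)→{1,4}; (7,4)→{2,4,6}; (8,7)→{6,7,8}. Safe: 5. Place at column 5.
Columns [2, 8, 6, 9, 3, 1, 4, 7, 5], r−c [-1, -6, -3, -5, 2, 5, 3, 1, 4], r+c [3, 10, 9, 13, 8, 7, 11, 15, 14] are all distinct, so no two queens attack.

(1,2) (2,8) (3,6) (4,9) (5,3) (6,1) (7,4) (8,7) (9,5)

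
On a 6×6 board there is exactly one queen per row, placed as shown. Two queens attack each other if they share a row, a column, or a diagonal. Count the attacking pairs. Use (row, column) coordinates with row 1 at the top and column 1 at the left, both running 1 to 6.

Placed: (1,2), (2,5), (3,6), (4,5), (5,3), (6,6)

5

Same column: (2,5)–(4,5) (column 5); (3,6)–(6,6) (column 6).
Same diagonal: (1,2)–(4,5) (|1−4| = |2−5| = 3); (2,5)–(3,6) (|2−3| = |5−6| = 1); (3,6)–(4,5) (|3−4| = |6−5| = 1).
Total attacking pairs: 5.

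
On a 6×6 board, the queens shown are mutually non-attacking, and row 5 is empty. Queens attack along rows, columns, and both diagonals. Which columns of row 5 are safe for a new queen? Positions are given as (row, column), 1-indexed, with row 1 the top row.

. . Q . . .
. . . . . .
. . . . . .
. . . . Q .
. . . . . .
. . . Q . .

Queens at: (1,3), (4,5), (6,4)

(1,3) attacks row 5 at column 3.
(4,5) attacks row 5 at column 5 and diagonals 4, 6.
(6,4) attacks row 5 at column 4 and diagonals 3, 5.
Attacked columns: {3, 4, 5, 6}. Safe: {1, 2}.

columns 1, 2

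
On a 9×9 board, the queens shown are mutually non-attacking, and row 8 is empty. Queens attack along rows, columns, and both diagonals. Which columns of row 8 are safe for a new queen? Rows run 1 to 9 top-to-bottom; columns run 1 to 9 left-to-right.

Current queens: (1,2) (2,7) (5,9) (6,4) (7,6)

(1,2) attacks row 8 at column 2 and diagonals 9.
(2,7) attacks row 8 at column 7 and diagonals 1.
(5,9) attacks row 8 at column 9 and diagonals 6.
(6,4) attacks row 8 at column 4 and diagonals 2, 6.
(7,6) attacks row 8 at column 6 and diagonals 5, 7.
Attacked columns: {1, 2, 4, 5, 6, 7, 9}. Safe: {3, 8}.

columns 3, 8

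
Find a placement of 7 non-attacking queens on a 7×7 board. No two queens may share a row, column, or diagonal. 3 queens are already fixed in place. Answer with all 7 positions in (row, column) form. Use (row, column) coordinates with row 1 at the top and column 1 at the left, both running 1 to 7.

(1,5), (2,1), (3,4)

(1,5) (2,1) (3,4) (4,7) (5,3) (6,6) (7,2)

Row 4: attacked by (1,5)→{2,5}; (2,1)→{1,3}; (3,4)→{3,4,5}. Safe: 6, 7. Place at column 7.
Row 5: attacked by (1,5)→{1,5}; (2,1)→{1,4}; (3,4)→{2,4,6}; (4,7)→{6,7}. Safe: 3. Place at column 3.
Row 6: attacked by (1,5)→{5}; (2,1)→{1,5}; (3,4)→{1,4,7}; (4,7)→{5,7}; (5,3)→{2,3,4}. Safe: 6. Place at column 6.
Row 7: attacked by (1,5)→{5}; (2,1)→{1,6}; (3,4)→{4}; (4,7)→{4,7}; (5,3)→{1,3,5}; (6,6)→{5,6,7}. Safe: 2. Place at column 2.
Columns [5, 1, 4, 7, 3, 6, 2], r−c [-4, 1, -1, -3, 2, 0, 5], r+c [6, 3, 7, 11, 8, 12, 9] are all distinct, so no two queens attack.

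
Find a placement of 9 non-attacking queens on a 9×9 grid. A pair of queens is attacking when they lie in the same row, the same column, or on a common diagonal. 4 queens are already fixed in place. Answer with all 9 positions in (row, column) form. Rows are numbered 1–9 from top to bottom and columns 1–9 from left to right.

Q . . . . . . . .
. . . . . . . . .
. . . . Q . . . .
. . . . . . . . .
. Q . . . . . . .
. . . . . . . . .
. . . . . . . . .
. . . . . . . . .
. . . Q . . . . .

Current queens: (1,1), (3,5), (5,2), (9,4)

(1,1) (2,7) (3,5) (4,8) (5,2) (6,9) (7,3) (8,6) (9,4)

Row 2: attacked by (1,1)→{1,2}; (3,5)→{4,5,6}; (5,2)→{2,5}; (9,4)→{4}. Safe: 3, 7, 8, 9. Place at column 7.
Row 4: attacked by (1,1)→{1,4}; (2,7)→{5,7,9}; (3,5)→{4,5,6}; (5,2)→{1,2,3}; (9,4)→{4,9}. Safe: 8. Place at column 8.
Row 6: attacked by (1,1)→{1,6}; (2,7)→{3,7}; (3,5)→{2,5,8}; (4,8)→{6,8}; (5,2)→{1,2,3}; (9,4)→{1,4,7}. Safe: 9. Place at column 9.
Row 7: attacked by (1,1)→{1,7}; (2,7)→{2,7}; (3,5)→{1,5,9}; (4,8)→{5,8}; (5,2)→{2,4}; (6,9)→{8,9}; (9,4)→{2,4,6}. Safe: 3. Place at column 3.
Row 8: attacked by (1,1)→{1,8}; (2,7)→{1,7}; (3,5)→{5}; (4,8)→{4,8}; (5,2)→{2,5}; (6,9)→{7,9}; (7,3)→{2,3,4}; (9,4)→{3,4,5}. Safe: 6. Place at column 6.
Columns [1, 7, 5, 8, 2, 9, 3, 6, 4], r−c [0, -5, -2, -4, 3, -3, 4, 2, 5], r+c [2, 9, 8, 12, 7, 15, 10, 14, 13] are all distinct, so no two queens attack.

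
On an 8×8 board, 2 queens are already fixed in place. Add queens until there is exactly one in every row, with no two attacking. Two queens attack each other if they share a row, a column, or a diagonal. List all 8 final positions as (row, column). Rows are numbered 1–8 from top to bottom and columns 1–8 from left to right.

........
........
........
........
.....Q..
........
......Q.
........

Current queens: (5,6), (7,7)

Row 1: attacked by (5,6)→{2,6}; (7,7)→{1,7}. Safe: 3, 4, 5, 8. Place at column 8.
Row 2: attacked by (1,8)→{7,8}; (5,6)→{3,6}; (7,7)→{2,7}. Safe: 1, 4, 5. Place at column 4.
Row 3: attacked by (1,8)→{6,8}; (2,4)→{3,4,5}; (5,6)→{4,6,8}; (7,7)→{3,7}. Safe: 1, 2. Place at column 1.
Row 4: attacked by (1,8)→{5,8}; (2,4)→{2,4,6}; (3,1)→{1,2}; (5,6)→{5,6,7}; (7,7)→{4,7}. Safe: 3. Place at column 3.
Row 6: attacked by (1,8)→{3,8}; (2,4)→{4,8}; (3,1)→{1,4}; (4,3)→{1,3,5}; (5,6)→{5,6,7}; (7,7)→{6,7,8}. Safe: 2. Place at column 2.
Row 8: attacked by (1,8)→{1,8}; (2,4)→{4}; (3,1)→{1,6}; (4,3)→{3,7}; (5,6)→{3,6}; (6,2)→{2,4}; (7,7)→{6,7,8}. Safe: 5. Place at column 5.
Columns [8, 4, 1, 3, 6, 2, 7, 5], r−c [-7, -2, 2, 1, -1, 4, 0, 3], r+c [9, 6, 4, 7, 11, 8, 14, 13] are all distinct, so no two queens attack.

(1,8) (2,4) (3,1) (4,3) (5,6) (6,2) (7,7) (8,5)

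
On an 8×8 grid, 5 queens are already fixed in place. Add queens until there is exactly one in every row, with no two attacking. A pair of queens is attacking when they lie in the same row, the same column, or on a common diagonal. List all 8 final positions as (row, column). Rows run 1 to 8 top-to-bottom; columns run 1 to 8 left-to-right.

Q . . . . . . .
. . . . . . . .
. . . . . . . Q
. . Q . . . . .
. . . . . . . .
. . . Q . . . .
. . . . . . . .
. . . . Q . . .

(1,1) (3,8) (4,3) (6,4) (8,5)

Row 2: attacked by (1,1)→{1,2}; (3,8)→{7,8}; (4,3)→{1,3,5}; (6,4)→{4,8}; (8,5)→{5}. Safe: 6. Place at column 6.
Row 5: attacked by (1,1)→{1,5}; (2,6)→{3,6}; (3,8)→{6,8}; (4,3)→{2,3,4}; (6,4)→{3,4,5}; (8,5)→{2,5,8}. Safe: 7. Place at column 7.
Row 7: attacked by (1,1)→{1,7}; (2,6)→{1,6}; (3,8)→{4,8}; (4,3)→{3,6}; (5,7)→{5,7}; (6,4)→{3,4,5}; (8,5)→{4,5,6}. Safe: 2. Place at column 2.
Columns [1, 6, 8, 3, 7, 4, 2, 5], r−c [0, -4, -5, 1, -2, 2, 5, 3], r+c [2, 8, 11, 7, 12, 10, 9, 13] are all distinct, so no two queens attack.

(1,1) (2,6) (3,8) (4,3) (5,7) (6,4) (7,2) (8,5)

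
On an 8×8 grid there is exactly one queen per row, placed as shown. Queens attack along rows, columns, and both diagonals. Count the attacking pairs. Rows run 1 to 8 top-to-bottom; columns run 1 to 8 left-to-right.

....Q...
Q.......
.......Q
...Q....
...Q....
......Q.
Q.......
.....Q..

4

Same column: (2,1)–(7,1) (column 1); (4,4)–(5,4) (column 4).
Same diagonal: (2,1)–(5,4) (|2−5| = |1−4| = 3); (4,4)–(7,1) (|4−7| = |4−1| = 3).
Total attacking pairs: 4.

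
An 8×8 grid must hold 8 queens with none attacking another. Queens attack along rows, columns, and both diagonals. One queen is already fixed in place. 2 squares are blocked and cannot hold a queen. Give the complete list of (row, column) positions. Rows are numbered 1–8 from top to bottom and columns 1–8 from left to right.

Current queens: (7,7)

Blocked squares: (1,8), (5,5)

Row 1: attacked by (7,7)→{1,7}. Blocked: 8. Safe: 2, 3, 4, 5, 6. Place at column 6.
Row 2: attacked by (1,6)→{5,6,7}; (7,7)→{2,7}. Safe: 1, 3, 4, 8. Place at column 3.
Row 3: attacked by (1,6)→{4,6,8}; (2,3)→{2,3,4}; (7,7)→{3,7}. Safe: 1, 5. Place at column 1.
Row 4: attacked by (1,6)→{3,6}; (2,3)→{1,3,5}; (3,1)→{1,2}; (7,7)→{4,7}. Safe: 8. Place at column 8.
Row 5: attacked by (1,6)→{2,6}; (2,3)→{3,6}; (3,1)→{1,3}; (4,8)→{7,8}; (7,7)→{5,7}. Blocked: 5. Safe: 4. Place at column 4.
Row 6: attacked by (1,6)→{1,6}; (2,3)→{3,7}; (3,1)→{1,4}; (4,8)→{6,8}; (5,4)→{3,4,5}; (7,7)→{6,7,8}. Safe: 2. Place at column 2.
Row 8: attacked by (1,6)→{6}; (2,3)→{3}; (3,1)→{1,6}; (4,8)→{4,8}; (5,4)→{1,4,7}; (6,2)→{2,4}; (7,7)→{6,7,8}. Safe: 5. Place at column 5.
Columns [6, 3, 1, 8, 4, 2, 7, 5], r−c [-5, -1, 2, -4, 1, 4, 0, 3], r+c [7, 5, 4, 12, 9, 8, 14, 13] are all distinct, so no two queens attack.

(1,6) (2,3) (3,1) (4,8) (5,4) (6,2) (7,7) (8,5)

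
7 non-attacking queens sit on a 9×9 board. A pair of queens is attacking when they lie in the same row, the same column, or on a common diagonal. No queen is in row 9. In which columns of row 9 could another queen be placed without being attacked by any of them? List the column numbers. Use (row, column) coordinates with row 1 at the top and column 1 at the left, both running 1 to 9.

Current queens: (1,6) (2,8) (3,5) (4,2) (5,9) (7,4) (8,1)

(1,6) attacks row 9 at column 6.
(2,8) attacks row 9 at column 8 and diagonals 1.
(3,5) attacks row 9 at column 5.
(4,2) attacks row 9 at column 2 and diagonals 7.
(5,9) attacks row 9 at column 9 and diagonals 5.
(7,4) attacks row 9 at column 4 and diagonals 2, 6.
(8,1) attacks row 9 at column 1 and diagonals 2.
Attacked columns: {1, 2, 4, 5, 6, 7, 8, 9}. Safe: {3}.

columns 3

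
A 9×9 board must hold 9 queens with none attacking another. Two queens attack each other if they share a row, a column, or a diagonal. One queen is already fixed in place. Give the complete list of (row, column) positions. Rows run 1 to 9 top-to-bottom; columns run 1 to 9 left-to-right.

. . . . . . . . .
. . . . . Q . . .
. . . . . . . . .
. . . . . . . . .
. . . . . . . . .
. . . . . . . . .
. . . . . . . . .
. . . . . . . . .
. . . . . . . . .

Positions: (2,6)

Row 1: attacked by (2,6)→{5,6,7}. Safe: 1, 2, 3, 4, 8, 9. Place at column 4.
Row 3: attacked by (1,4)→{2,4,6}; (2,6)→{5,6,7}. Safe: 1, 3, 8, 9. Place at column 3.
Row 4: attacked by (1,4)→{1,4,7}; (2,6)→{4,6,8}; (3,3)→{2,3,4}. Safe: 5, 9. Place at column 9.
Row 5: attacked by (1,4)→{4,8}; (2,6)→{3,6,9}; (3,3)→{1,3,5}; (4,9)→{8,9}. Safe: 2, 7. Place at column 7.
Row 6: attacked by (1,4)→{4,9}; (2,6)→{2,6}; (3,3)→{3,6}; (4,9)→{7,9}; (5,7)→{6,7,8}. Safe: 1, 5. Place at column 1.
Row 7: attacked by (1,4)→{4}; (2,6)→{1,6}; (3,3)→{3,7}; (4,9)→{6,9}; (5,7)→{5,7,9}; (6,1)→{1,2}. Safe: 8. Place at column 8.
Row 8: attacked by (1,4)→{4}; (2,6)→{6}; (3,3)→{3,8}; (4,9)→{5,9}; (5,7)→{4,7}; (6,1)→{1,3}; (7,8)→{7,8,9}. Safe: 2. Place at column 2.
Row 9: attacked by (1,4)→{4}; (2,6)→{6}; (3,3)→{3,9}; (4,9)→{4,9}; (5,7)→{3,7}; (6,1)→{1,4}; (7,8)→{6,8}; (8,2)→{1,2,3}. Safe: 5. Place at column 5.
Columns [4, 6, 3, 9, 7, 1, 8, 2, 5], r−c [-3, -4, 0, -5, -2, 5, -1, 6, 4], r+c [5, 8, 6, 13, 12, 7, 15, 10, 14] are all distinct, so no two queens attack.

(1,4) (2,6) (3,3) (4,9) (5,7) (6,1) (7,8) (8,2) (9,5)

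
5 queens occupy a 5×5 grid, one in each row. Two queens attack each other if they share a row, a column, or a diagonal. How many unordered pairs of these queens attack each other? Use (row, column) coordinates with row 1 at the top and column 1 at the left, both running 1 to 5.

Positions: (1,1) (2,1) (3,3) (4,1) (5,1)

Same column: (1,1)–(2,1) (column 1); (1,1)–(4,1) (column 1); (1,1)–(5,1) (column 1); (2,1)–(4,1) (column 1); (2,1)–(5,1) (column 1); (4,1)–(5,1) (column 1).
Same diagonal: (1,1)–(3,3) (|1−3| = |1−3| = 2); (3,3)–(5,1) (|3−5| = |3−1| = 2).
Total attacking pairs: 8.

8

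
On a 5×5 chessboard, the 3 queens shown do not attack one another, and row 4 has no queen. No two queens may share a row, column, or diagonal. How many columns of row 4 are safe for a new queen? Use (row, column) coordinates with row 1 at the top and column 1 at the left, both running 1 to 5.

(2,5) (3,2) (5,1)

1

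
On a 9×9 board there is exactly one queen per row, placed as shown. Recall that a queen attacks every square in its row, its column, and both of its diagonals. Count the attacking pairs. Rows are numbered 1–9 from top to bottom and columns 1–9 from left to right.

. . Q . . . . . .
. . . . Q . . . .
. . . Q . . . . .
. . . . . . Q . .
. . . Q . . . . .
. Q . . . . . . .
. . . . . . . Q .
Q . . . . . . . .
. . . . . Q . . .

6

Same column: (3,4)–(5,4) (column 4).
Same diagonal: (2,5)–(3,4) (|2−3| = |5−4| = 1); (2,5)–(4,7) (|2−4| = |5−7| = 2); (3,4)–(7,8) (|3−7| = |4−8| = 4); (5,4)–(8,1) (|5−8| = |4−1| = 3); (7,8)–(9,6) (|7−9| = |8−6| = 2).
Total attacking pairs: 6.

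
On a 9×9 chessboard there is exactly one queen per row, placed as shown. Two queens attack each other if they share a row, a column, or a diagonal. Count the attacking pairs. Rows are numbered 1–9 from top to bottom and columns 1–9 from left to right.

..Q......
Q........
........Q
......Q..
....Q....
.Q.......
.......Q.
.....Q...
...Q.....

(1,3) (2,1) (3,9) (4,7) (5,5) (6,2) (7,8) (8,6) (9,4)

0

All columns are distinct and no two queens satisfy |Δrow| = |Δcol|, so no pair attacks.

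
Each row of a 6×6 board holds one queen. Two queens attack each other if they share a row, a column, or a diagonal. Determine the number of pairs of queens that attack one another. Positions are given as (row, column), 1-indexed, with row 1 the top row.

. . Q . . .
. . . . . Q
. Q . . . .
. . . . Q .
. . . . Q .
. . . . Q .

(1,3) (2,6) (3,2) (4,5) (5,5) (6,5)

4

Same column: (4,5)–(5,5) (column 5); (4,5)–(6,5) (column 5); (5,5)–(6,5) (column 5).
Same diagonal: (3,2)–(6,5) (|3−6| = |2−5| = 3).
Total attacking pairs: 4.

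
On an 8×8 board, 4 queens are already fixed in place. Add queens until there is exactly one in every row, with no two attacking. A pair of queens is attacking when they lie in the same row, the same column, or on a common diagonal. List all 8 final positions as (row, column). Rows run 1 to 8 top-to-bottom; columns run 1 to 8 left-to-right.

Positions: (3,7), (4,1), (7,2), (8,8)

Row 1: attacked by (3,7)→{5,7}; (4,1)→{1,4}; (7,2)→{2,8}; (8,8)→{1,8}. Safe: 3, 6. Place at column 6.
Row 2: attacked by (1,6)→{5,6,7}; (3,7)→{6,7,8}; (4,1)→{1,3}; (7,2)→{2,7}; (8,8)→{2,8}. Safe: 4. Place at column 4.
Row 5: attacked by (1,6)→{2,6}; (2,4)→{1,4,7}; (3,7)→{5,7}; (4,1)→{1,2}; (7,2)→{2,4}; (8,8)→{5,8}. Safe: 3. Place at column 3.
Row 6: attacked by (1,6)→{1,6}; (2,4)→{4,8}; (3,7)→{4,7}; (4,1)→{1,3}; (5,3)→{2,3,4}; (7,2)→{1,2,3}; (8,8)→{6,8}. Safe: 5. Place at column 5.
Columns [6, 4, 7, 1, 3, 5, 2, 8], r−c [-5, -2, -4, 3, 2, 1, 5, 0], r+c [7, 6, 10, 5, 8, 11, 9, 16] are all distinct, so no two queens attack.

(1,6) (2,4) (3,7) (4,1) (5,3) (6,5) (7,2) (8,8)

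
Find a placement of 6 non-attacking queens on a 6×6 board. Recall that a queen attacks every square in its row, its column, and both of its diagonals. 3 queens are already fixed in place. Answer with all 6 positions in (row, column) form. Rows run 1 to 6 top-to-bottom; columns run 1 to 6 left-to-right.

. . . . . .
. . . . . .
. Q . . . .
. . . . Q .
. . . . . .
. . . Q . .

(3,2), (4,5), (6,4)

(1,3) (2,6) (3,2) (4,5) (5,1) (6,4)

Row 1: attacked by (3,2)→{2,4}; (4,5)→{2,5}; (6,4)→{4}. Safe: 1, 3, 6. Place at column 3.
Row 2: attacked by (1,3)→{2,3,4}; (3,2)→{1,2,3}; (4,5)→{3,5}; (6,4)→{4}. Safe: 6. Place at column 6.
Row 5: attacked by (1,3)→{3}; (2,6)→{3,6}; (3,2)→{2,4}; (4,5)→{4,5,6}; (6,4)→{3,4,5}. Safe: 1. Place at column 1.
Columns [3, 6, 2, 5, 1, 4], r−c [-2, -4, 1, -1, 4, 2], r+c [4, 8, 5, 9, 6, 10] are all distinct, so no two queens attack.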